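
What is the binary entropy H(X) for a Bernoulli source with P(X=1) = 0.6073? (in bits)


H = -p*log2(p) - (1-p)*log2(1-p). -0.6073*log2(0.6073) = 0.436964; -0.3927*log2(0.3927) = 0.529556. H = 0.436964 + 0.529556 = 0.9665

0.9665 bits


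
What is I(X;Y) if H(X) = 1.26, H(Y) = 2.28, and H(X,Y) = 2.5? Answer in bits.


I(X;Y) = H(X) + H(Y) - H(X,Y) = 1.26 + 2.28 - 2.5 = 1.04

1.04 bits


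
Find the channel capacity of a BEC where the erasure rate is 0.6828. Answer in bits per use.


C = 1 - epsilon = 1 - 0.6828 = 0.3172

0.3172 bits


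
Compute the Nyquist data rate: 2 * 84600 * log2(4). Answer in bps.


Rate = 2 * B * log2(M) = 2 * 84600 * 2.0 = 338400.0

338400.0 bps


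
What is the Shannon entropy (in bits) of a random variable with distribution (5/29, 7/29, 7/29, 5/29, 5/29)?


H = -sum(p_i * log2(p_i)). Terms: -(5/29)*log2(5/29) = 0.437251; -(7/29)*log2(7/29) = 0.494979; -(7/29)*log2(7/29) = 0.494979; -(5/29)*log2(5/29) = 0.437251; -(5/29)*log2(5/29) = 0.437251. H = 0.437251 + 0.494979 + 0.494979 + 0.437251 + 0.437251 = 2.3017

2.3017 bits


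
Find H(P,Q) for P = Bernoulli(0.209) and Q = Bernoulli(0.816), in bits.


H(P,Q) = -p*log2(q) - (1-p)*log2(1-q). -0.209*log2(0.816) = 0.061312; -0.791*log2(0.184) = 1.931798. H(P,Q) = 0.061312 + 1.931798 = 1.9931

1.9931 bits


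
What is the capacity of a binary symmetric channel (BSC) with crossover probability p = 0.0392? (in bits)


H(p) = -p*log2(p) - (1-p)*log2(1-p) = -0.0392*log2(0.0392) - 0.9608*log2(0.9608) = 0.183182 + 0.055430 = 0.2386. C = 1 - H(p) = 1 - 0.2386 = 0.7614

0.7614 bits


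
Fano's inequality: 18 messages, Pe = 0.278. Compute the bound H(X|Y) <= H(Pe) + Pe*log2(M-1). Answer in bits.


H(Pe) = -Pe*log2(Pe) - (1-Pe)*log2(1-Pe) = -0.278*log2(0.278) - 0.722*log2(0.722) = 0.513422 + 0.339289 = 0.8527. Pe*log2(M-1) = 0.278*log2(17) = 1.136315. Bound = H(Pe) + Pe*log2(M-1) = 0.513422 + 0.339289 + 1.136315 = 1.989

1.989 bits


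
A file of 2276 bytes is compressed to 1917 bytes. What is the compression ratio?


Ratio = original / compressed = 2276 / 1917 = 1.1873

1.1873


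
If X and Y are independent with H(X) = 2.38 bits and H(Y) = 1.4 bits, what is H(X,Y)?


For independent variables, H(X,Y) = H(X) + H(Y) = 2.38 + 1.4 = 3.78

3.78 bits


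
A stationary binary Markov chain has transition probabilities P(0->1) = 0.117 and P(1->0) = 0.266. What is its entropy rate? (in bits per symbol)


Stationary distribution: pi_0 = p10/(p01+p10) = 0.6945, pi_1 = 0.3055. Entropy rate H' = pi_0*H(p01) + pi_1*H(p10) = 0.6945*0.5207 + 0.3055*0.8357 = 0.6169

0.6169 bits/symbol


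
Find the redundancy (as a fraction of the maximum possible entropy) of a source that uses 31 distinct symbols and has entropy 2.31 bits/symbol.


H_max = log2(K) = log2(31) = 4.9542 bits/symbol. Redundancy = 1 - H/H_max = 1 - 2.31/4.9542 = 1 - 0.4663 = 0.5337

0.5337


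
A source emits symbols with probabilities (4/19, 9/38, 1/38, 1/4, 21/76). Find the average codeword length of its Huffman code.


Huffman construction (repeatedly merge the two least-probable nodes; each merge adds 1 bit to every symbol beneath it): 1/38 + 4/19 = 9/38; 9/38 + 9/38 = 9/19; 1/4 + 21/76 = 10/19; 9/19 + 10/19 = 1. Resulting codeword lengths (in the order the probabilities were given): (3, 2, 3, 2, 2). L_avg = sum(p_i * l_i) = 4/19*3 + 9/38*2 + 1/38*3 + 1/4*2 + 21/76*2 = 85/38 = 2.2368

2.2368 bits


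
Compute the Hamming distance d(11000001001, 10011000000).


Count differing positions: . ^ . ^ ^ . . ^ . . ^ = 5 differences

5


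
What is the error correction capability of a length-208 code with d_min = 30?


Correction capability = floor((d-1)/2) = floor((30-1)/2) = 14

14 errors


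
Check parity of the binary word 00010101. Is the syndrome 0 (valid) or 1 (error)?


Syndrome = XOR of all bits = 0 XOR 0 XOR 0 XOR 1 XOR 0 XOR 1 XOR 0 XOR 1 = 1

1


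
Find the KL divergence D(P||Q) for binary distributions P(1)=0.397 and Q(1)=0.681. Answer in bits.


KL = p*log2(p/q) + (1-p)*log2((1-p)/(1-q)) = 0.397*log2(0.397/0.681) + 0.603*log2(0.603/0.319) = 0.2448

0.2448 bits


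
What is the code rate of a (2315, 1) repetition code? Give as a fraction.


Rate = k/n = 1/2315

1/2315


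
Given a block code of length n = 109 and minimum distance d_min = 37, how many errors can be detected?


Detection capability = d_min - 1 = 37 - 1 = 36

36 errors


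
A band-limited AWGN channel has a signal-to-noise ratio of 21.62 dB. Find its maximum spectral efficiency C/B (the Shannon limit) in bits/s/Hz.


SNR_linear = 10^(21.62/10) = 145.2112; C/B = log2(1 + SNR_linear) = log2(1 + 145.2112) = 7.1919

7.1919 bits/s/Hz


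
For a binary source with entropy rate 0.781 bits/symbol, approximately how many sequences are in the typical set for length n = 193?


log2|A_typical| = nH = 193 * 0.781 = 150.733, so |A_typical| ~ 2^150.733 = 2.372e+45

2.372e+45


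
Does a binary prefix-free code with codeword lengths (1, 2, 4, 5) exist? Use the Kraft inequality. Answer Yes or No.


Kraft sum = sum(2^(-l_i)) = 0.8438, need <= 1. Result: satisfied (a binary prefix-free code with these lengths exists)

Yes


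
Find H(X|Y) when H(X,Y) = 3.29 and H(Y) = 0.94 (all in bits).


H(X|Y) = H(X,Y) - H(Y) = 3.29 - 0.94 = 2.35

2.35 bits


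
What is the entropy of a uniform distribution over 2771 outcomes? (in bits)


H = log2(n) = log2(2771) = 11.4362

11.4362 bits


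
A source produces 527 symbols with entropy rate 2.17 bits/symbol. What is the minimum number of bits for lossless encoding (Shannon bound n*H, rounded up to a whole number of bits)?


Minimum bits >= n * H = 527 * 2.17 = 1143.59, rounded up to a whole number of bits = 1144

1144 bits


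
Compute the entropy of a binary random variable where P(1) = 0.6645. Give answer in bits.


H = -p*log2(p) - (1-p)*log2(1-p). -0.6645*log2(0.6645) = 0.391828; -0.3355*log2(0.3355) = 0.528619. H = 0.391828 + 0.528619 = 0.9204

0.9204 bits


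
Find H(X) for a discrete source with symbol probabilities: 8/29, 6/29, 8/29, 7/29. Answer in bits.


H = -sum(p_i * log2(p_i)). Terms: -(8/29)*log2(8/29) = 0.512546; -(6/29)*log2(6/29) = 0.470280; -(8/29)*log2(8/29) = 0.512546; -(7/29)*log2(7/29) = 0.494979. H = 0.512546 + 0.470280 + 0.512546 + 0.494979 = 1.9904

1.9904 bits


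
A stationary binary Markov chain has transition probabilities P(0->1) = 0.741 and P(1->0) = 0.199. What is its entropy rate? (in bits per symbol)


Stationary distribution: pi_0 = p10/(p01+p10) = 0.2117, pi_1 = 0.7883. Entropy rate H' = pi_0*H(p01) + pi_1*H(p10) = 0.2117*0.8252 + 0.7883*0.7199 = 0.7422

0.7422 bits/symbol


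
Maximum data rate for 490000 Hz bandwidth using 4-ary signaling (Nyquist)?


Rate = 2 * B * log2(M) = 2 * 490000 * 2.0 = 1960000.0

1960000.0 bps


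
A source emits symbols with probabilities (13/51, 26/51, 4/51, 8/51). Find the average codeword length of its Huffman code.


Huffman construction (repeatedly merge the two least-probable nodes; each merge adds 1 bit to every symbol beneath it): 4/51 + 8/51 = 4/17; 4/17 + 13/51 = 25/51; 25/51 + 26/51 = 1. Resulting codeword lengths (in the order the probabilities were given): (2, 1, 3, 3). L_avg = sum(p_i * l_i) = 13/51*2 + 26/51*1 + 4/51*3 + 8/51*3 = 88/51 = 1.7255

1.7255 bits


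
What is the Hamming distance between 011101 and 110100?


Count differing positions: ^ . ^ . . ^ = 3 differences

3


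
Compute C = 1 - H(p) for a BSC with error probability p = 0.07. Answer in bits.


H(p) = -p*log2(p) - (1-p)*log2(1-p) = -0.07*log2(0.07) - 0.93*log2(0.93) = 0.268555 + 0.097369 = 0.3659. C = 1 - H(p) = 1 - 0.3659 = 0.6341

0.6341 bits


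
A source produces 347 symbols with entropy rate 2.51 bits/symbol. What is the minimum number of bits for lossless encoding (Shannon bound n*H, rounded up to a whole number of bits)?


Minimum bits >= n * H = 347 * 2.51 = 870.97, rounded up to a whole number of bits = 871

871 bits


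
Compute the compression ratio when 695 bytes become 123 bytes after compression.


Ratio = original / compressed = 695 / 123 = 5.6504

5.6504


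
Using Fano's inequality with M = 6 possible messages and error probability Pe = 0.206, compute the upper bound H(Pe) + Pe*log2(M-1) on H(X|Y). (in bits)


H(Pe) = -Pe*log2(Pe) - (1-Pe)*log2(1-Pe) = -0.206*log2(0.206) - 0.794*log2(0.794) = 0.469532 + 0.264235 = 0.7338. Pe*log2(M-1) = 0.206*log2(5) = 0.478317. Bound = H(Pe) + Pe*log2(M-1) = 0.469532 + 0.264235 + 0.478317 = 1.2121

1.2121 bits


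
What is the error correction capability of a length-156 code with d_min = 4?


Correction capability = floor((d-1)/2) = floor((4-1)/2) = 1

1 errors


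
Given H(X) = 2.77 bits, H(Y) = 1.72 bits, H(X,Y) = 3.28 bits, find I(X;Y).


I(X;Y) = H(X) + H(Y) - H(X,Y) = 2.77 + 1.72 - 3.28 = 1.21

1.21 bits


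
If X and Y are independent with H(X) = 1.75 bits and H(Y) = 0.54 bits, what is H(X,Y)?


For independent variables, H(X,Y) = H(X) + H(Y) = 1.75 + 0.54 = 2.29

2.29 bits


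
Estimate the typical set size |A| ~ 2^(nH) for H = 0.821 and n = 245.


log2|A_typical| = nH = 245 * 0.821 = 201.145, so |A_typical| ~ 2^201.145 = 3.554e+60

3.554e+60


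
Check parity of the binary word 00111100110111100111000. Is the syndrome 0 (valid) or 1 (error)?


Syndrome = XOR of all bits = 0 XOR 0 XOR 1 XOR 1 XOR 1 XOR 1 XOR 0 XOR 0 XOR 1 XOR 1 XOR 0 XOR 1 XOR 1 XOR 1 XOR 1 XOR 0 XOR 0 XOR 1 XOR 1 XOR 1 XOR 0 XOR 0 XOR 0 = 1

1


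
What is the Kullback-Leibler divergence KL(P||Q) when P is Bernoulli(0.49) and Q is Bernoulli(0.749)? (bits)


KL = p*log2(p/q) + (1-p)*log2((1-p)/(1-q)) = 0.49*log2(0.49/0.749) + 0.51*log2(0.51/0.251) = 0.2217

0.2217 bits


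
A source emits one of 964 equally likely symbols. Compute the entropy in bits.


H = log2(n) = log2(964) = 9.9129

9.9129 bits


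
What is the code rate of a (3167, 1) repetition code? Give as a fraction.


Rate = k/n = 1/3167

1/3167


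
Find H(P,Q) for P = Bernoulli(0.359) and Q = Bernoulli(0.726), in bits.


H(P,Q) = -p*log2(q) - (1-p)*log2(1-q). -0.359*log2(0.726) = 0.165843; -0.641*log2(0.274) = 1.197229. H(P,Q) = 0.165843 + 1.197229 = 1.3631

1.3631 bits


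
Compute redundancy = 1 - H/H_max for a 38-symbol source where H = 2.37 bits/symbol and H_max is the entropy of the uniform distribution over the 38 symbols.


H_max = log2(K) = log2(38) = 5.2479 bits/symbol. Redundancy = 1 - H/H_max = 1 - 2.37/5.2479 = 1 - 0.4516 = 0.5484

0.5484


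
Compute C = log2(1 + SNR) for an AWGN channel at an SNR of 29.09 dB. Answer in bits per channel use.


SNR_linear = 10^(29.09/10) = 810.9611; C = log2(1 + SNR_linear) = log2(1 + 810.9611) = 9.6653

9.6653 bits/channel use


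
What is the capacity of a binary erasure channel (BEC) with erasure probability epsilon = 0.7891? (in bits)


C = 1 - epsilon = 1 - 0.7891 = 0.2109

0.2109 bits


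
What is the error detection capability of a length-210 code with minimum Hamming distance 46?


Detection capability = d_min - 1 = 46 - 1 = 45

45 errors


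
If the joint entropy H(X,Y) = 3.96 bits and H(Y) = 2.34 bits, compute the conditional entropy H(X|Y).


H(X|Y) = H(X,Y) - H(Y) = 3.96 - 2.34 = 1.62

1.62 bits


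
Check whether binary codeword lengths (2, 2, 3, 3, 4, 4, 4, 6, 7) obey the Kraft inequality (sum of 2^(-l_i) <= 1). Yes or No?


Kraft sum = sum(2^(-l_i)) = 0.9609, need <= 1. Result: satisfied (a binary prefix-free code with these lengths exists)

Yes


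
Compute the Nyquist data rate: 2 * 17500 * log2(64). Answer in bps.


Rate = 2 * B * log2(M) = 2 * 17500 * 6.0 = 210000.0

210000.0 bps


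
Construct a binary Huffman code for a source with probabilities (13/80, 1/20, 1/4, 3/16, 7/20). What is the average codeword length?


Huffman construction (repeatedly merge the two least-probable nodes; each merge adds 1 bit to every symbol beneath it): 1/20 + 13/80 = 17/80; 3/16 + 17/80 = 2/5; 1/4 + 7/20 = 3/5; 2/5 + 3/5 = 1. Resulting codeword lengths (in the order the probabilities were given): (3, 3, 2, 2, 2). L_avg = sum(p_i * l_i) = 13/80*3 + 1/20*3 + 1/4*2 + 3/16*2 + 7/20*2 = 177/80 = 2.2125

2.2125 bits


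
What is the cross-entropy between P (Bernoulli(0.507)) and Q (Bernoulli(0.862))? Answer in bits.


H(P,Q) = -p*log2(q) - (1-p)*log2(1-q). -0.507*log2(0.862) = 0.108620; -0.493*log2(0.138) = 1.408629. H(P,Q) = 0.108620 + 1.408629 = 1.5172

1.5172 bits


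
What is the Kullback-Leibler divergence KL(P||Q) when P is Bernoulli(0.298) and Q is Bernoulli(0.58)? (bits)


KL = p*log2(p/q) + (1-p)*log2((1-p)/(1-q)) = 0.298*log2(0.298/0.58) + 0.702*log2(0.702/0.42) = 0.2339

0.2339 bits


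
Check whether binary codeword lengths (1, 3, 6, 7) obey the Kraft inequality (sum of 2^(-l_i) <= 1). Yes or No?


Kraft sum = sum(2^(-l_i)) = 0.6484, need <= 1. Result: satisfied (a binary prefix-free code with these lengths exists)

Yes


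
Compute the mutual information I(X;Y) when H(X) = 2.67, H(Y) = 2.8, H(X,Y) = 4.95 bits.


I(X;Y) = H(X) + H(Y) - H(X,Y) = 2.67 + 2.8 - 4.95 = 0.52

0.52 bits


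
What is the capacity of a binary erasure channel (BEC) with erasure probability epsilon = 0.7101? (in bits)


C = 1 - epsilon = 1 - 0.7101 = 0.2899

0.2899 bits


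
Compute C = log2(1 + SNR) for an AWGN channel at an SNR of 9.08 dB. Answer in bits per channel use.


SNR_linear = 10^(9.08/10) = 8.091; C = log2(1 + SNR_linear) = log2(1 + 8.091) = 3.1844

3.1844 bits/channel use


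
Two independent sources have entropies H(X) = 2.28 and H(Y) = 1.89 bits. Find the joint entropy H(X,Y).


For independent variables, H(X,Y) = H(X) + H(Y) = 2.28 + 1.89 = 4.17

4.17 bits


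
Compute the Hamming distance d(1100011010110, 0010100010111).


Count differing positions: ^ ^ ^ . ^ ^ ^ . . . . . ^ = 7 differences

7


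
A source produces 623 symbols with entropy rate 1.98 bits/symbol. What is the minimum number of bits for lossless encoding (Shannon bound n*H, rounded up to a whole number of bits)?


Minimum bits >= n * H = 623 * 1.98 = 1233.54, rounded up to a whole number of bits = 1234

1234 bits


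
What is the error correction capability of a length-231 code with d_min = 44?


Correction capability = floor((d-1)/2) = floor((44-1)/2) = 21

21 errors


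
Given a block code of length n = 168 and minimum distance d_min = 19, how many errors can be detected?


Detection capability = d_min - 1 = 19 - 1 = 18

18 errors


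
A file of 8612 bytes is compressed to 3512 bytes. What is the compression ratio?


Ratio = original / compressed = 8612 / 3512 = 2.4522

2.4522


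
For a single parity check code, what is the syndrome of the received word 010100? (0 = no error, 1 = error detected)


Syndrome = XOR of all bits = 0 XOR 1 XOR 0 XOR 1 XOR 0 XOR 0 = 0

0


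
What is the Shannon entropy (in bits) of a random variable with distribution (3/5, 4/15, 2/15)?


H = -sum(p_i * log2(p_i)). Terms: -(3/5)*log2(3/5) = 0.442179; -(4/15)*log2(4/15) = 0.508504; -(2/15)*log2(2/15) = 0.387585. H = 0.442179 + 0.508504 + 0.387585 = 1.3383

1.3383 bits


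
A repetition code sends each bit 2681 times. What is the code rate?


Rate = k/n = 1/2681

1/2681


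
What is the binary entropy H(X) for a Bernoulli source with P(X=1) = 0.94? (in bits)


H = -p*log2(p) - (1-p)*log2(1-p). -0.94*log2(0.94) = 0.083911; -0.06*log2(0.06) = 0.243534. H = 0.083911 + 0.243534 = 0.3274

0.3274 bits


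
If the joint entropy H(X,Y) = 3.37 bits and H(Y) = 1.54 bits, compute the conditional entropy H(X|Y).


H(X|Y) = H(X,Y) - H(Y) = 3.37 - 1.54 = 1.83

1.83 bits


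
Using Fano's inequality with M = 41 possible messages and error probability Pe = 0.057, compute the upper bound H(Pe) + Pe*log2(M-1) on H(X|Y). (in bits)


H(Pe) = -Pe*log2(Pe) - (1-Pe)*log2(1-Pe) = -0.057*log2(0.057) - 0.943*log2(0.943) = 0.235575 + 0.079844 = 0.3154. Pe*log2(M-1) = 0.057*log2(40) = 0.303350. Bound = H(Pe) + Pe*log2(M-1) = 0.235575 + 0.079844 + 0.303350 = 0.6188

0.6188 bits


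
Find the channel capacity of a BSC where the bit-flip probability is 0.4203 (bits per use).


H(p) = -p*log2(p) - (1-p)*log2(1-p) = -0.4203*log2(0.4203) - 0.5797*log2(0.5797) = 0.525589 + 0.456005 = 0.9816. C = 1 - H(p) = 1 - 0.9816 = 0.0184

0.0184 bits


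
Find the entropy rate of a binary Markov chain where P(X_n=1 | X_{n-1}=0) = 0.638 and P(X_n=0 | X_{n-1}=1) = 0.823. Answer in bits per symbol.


Stationary distribution: pi_0 = p10/(p01+p10) = 0.5633, pi_1 = 0.4367. Entropy rate H' = pi_0*H(p01) + pi_1*H(p10) = 0.5633*0.9443 + 0.4367*0.6735 = 0.826

0.826 bits/symbol


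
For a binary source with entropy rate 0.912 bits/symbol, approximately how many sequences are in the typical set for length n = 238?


log2|A_typical| = nH = 238 * 0.912 = 217.056, so |A_typical| ~ 2^217.056 = 2.190e+65

2.190e+65


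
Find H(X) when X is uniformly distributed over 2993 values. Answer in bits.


H = log2(n) = log2(2993) = 11.5474

11.5474 bits


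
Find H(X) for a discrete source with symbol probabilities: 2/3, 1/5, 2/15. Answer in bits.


H = -sum(p_i * log2(p_i)). Terms: -(2/3)*log2(2/3) = 0.389975; -(1/5)*log2(1/5) = 0.464386; -(2/15)*log2(2/15) = 0.387585. H = 0.389975 + 0.464386 + 0.387585 = 1.2419

1.2419 bits


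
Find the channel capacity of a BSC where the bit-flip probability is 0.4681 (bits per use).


H(p) = -p*log2(p) - (1-p)*log2(1-p) = -0.4681*log2(0.4681) - 0.5319*log2(0.5319) = 0.512622 + 0.484440 = 0.9971. C = 1 - H(p) = 1 - 0.9971 = 0.0029

0.0029 bits


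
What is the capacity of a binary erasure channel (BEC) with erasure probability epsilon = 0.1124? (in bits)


C = 1 - epsilon = 1 - 0.1124 = 0.8876

0.8876 bits


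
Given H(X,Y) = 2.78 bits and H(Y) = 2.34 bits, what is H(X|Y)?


H(X|Y) = H(X,Y) - H(Y) = 2.78 - 2.34 = 0.44

0.44 bits


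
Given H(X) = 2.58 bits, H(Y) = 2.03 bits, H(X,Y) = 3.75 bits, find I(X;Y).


I(X;Y) = H(X) + H(Y) - H(X,Y) = 2.58 + 2.03 - 3.75 = 0.86

0.86 bits


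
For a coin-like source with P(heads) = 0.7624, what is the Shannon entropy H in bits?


H = -p*log2(p) - (1-p)*log2(1-p). -0.7624*log2(0.7624) = 0.298388; -0.2376*log2(0.2376) = 0.492638. H = 0.298388 + 0.492638 = 0.791

0.791 bits


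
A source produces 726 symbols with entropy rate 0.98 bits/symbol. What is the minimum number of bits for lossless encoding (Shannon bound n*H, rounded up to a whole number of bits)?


Minimum bits >= n * H = 726 * 0.98 = 711.48, rounded up to a whole number of bits = 712

712 bits


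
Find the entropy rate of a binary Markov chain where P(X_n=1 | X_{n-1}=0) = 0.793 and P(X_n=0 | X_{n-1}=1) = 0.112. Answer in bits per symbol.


Stationary distribution: pi_0 = p10/(p01+p10) = 0.1238, pi_1 = 0.8762. Entropy rate H' = pi_0*H(p01) + pi_1*H(p10) = 0.1238*0.7357 + 0.8762*0.5059 = 0.5344

0.5344 bits/symbol


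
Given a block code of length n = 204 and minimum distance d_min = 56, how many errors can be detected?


Detection capability = d_min - 1 = 56 - 1 = 55

55 errors


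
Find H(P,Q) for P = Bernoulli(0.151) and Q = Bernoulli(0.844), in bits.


H(P,Q) = -p*log2(q) - (1-p)*log2(1-q). -0.151*log2(0.844) = 0.036947; -0.849*log2(0.156) = 2.275644. H(P,Q) = 0.036947 + 2.275644 = 2.3126

2.3126 bits


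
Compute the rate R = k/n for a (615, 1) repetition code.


Rate = k/n = 1/615

1/615


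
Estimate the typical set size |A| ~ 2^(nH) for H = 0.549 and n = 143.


log2|A_typical| = nH = 143 * 0.549 = 78.507, so |A_typical| ~ 2^78.507 = 4.295e+23

4.295e+23


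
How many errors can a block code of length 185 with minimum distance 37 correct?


Correction capability = floor((d-1)/2) = floor((37-1)/2) = 18

18 errors


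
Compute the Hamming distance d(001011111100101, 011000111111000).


Count differing positions: . ^ . . ^ ^ . . . . ^ ^ ^ . ^ = 7 differences

7


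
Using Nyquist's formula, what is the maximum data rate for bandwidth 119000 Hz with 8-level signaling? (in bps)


Rate = 2 * B * log2(M) = 2 * 119000 * 3.0 = 714000.0

714000.0 bps


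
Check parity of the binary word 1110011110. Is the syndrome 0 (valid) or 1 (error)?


Syndrome = XOR of all bits = 1 XOR 1 XOR 1 XOR 0 XOR 0 XOR 1 XOR 1 XOR 1 XOR 1 XOR 0 = 1

1


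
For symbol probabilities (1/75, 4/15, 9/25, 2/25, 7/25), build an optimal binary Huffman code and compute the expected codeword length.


Huffman construction (repeatedly merge the two least-probable nodes; each merge adds 1 bit to every symbol beneath it): 1/75 + 2/25 = 7/75; 7/75 + 4/15 = 9/25; 7/25 + 9/25 = 16/25; 9/25 + 16/25 = 1. Resulting codeword lengths (in the order the probabilities were given): (3, 2, 2, 3, 2). L_avg = sum(p_i * l_i) = 1/75*3 + 4/15*2 + 9/25*2 + 2/25*3 + 7/25*2 = 157/75 = 2.0933

2.0933 bits


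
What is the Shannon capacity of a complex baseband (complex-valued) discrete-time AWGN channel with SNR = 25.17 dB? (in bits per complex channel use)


SNR_linear = 10^(25.17/10) = 328.8516; C = log2(1 + SNR_linear) = log2(1 + 328.8516) = 8.3657

8.3657 bits/channel use


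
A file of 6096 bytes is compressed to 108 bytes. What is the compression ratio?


Ratio = original / compressed = 6096 / 108 = 56.4444

56.4444


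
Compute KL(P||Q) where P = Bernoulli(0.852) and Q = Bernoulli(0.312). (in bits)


KL = p*log2(p/q) + (1-p)*log2((1-p)/(1-q)) = 0.852*log2(0.852/0.312) + 0.148*log2(0.148/0.688) = 0.9067

0.9067 bits


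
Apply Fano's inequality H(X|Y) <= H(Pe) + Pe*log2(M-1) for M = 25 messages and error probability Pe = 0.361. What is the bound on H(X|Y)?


H(Pe) = -Pe*log2(Pe) - (1-Pe)*log2(1-Pe) = -0.361*log2(0.361) - 0.639*log2(0.639) = 0.530644 + 0.412866 = 0.9435. Pe*log2(M-1) = 0.361*log2(24) = 1.655171. Bound = H(Pe) + Pe*log2(M-1) = 0.530644 + 0.412866 + 1.655171 = 2.5987

2.5987 bits


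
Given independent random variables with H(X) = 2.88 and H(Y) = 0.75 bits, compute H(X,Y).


For independent variables, H(X,Y) = H(X) + H(Y) = 2.88 + 0.75 = 3.63

3.63 bits


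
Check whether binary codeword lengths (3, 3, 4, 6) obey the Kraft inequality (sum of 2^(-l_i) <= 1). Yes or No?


Kraft sum = sum(2^(-l_i)) = 0.3281, need <= 1. Result: satisfied (a binary prefix-free code with these lengths exists)

Yes


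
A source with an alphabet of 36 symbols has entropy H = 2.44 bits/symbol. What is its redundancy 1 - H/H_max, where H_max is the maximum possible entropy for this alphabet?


H_max = log2(K) = log2(36) = 5.1699 bits/symbol. Redundancy = 1 - H/H_max = 1 - 2.44/5.1699 = 1 - 0.472 = 0.528

0.528


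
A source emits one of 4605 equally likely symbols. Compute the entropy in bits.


H = log2(n) = log2(4605) = 12.169

12.169 bits


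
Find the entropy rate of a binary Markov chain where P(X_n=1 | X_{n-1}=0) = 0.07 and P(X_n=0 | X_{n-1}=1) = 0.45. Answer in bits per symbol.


Stationary distribution: pi_0 = p10/(p01+p10) = 0.8654, pi_1 = 0.1346. Entropy rate H' = pi_0*H(p01) + pi_1*H(p10) = 0.8654*0.3659 + 0.1346*0.9928 = 0.4503

0.4503 bits/symbol


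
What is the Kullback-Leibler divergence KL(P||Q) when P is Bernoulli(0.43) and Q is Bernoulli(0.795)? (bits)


KL = p*log2(p/q) + (1-p)*log2((1-p)/(1-q)) = 0.43*log2(0.43/0.795) + 0.57*log2(0.57/0.205) = 0.4597

0.4597 bits


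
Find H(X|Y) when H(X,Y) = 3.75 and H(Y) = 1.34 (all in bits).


H(X|Y) = H(X,Y) - H(Y) = 3.75 - 1.34 = 2.41

2.41 bits


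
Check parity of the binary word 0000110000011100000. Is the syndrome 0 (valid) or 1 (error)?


Syndrome = XOR of all bits = 0 XOR 0 XOR 0 XOR 0 XOR 1 XOR 1 XOR 0 XOR 0 XOR 0 XOR 0 XOR 0 XOR 1 XOR 1 XOR 1 XOR 0 XOR 0 XOR 0 XOR 0 XOR 0 = 1

1


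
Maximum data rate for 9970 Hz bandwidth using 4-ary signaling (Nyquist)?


Rate = 2 * B * log2(M) = 2 * 9970 * 2.0 = 39880.0

39880.0 bps


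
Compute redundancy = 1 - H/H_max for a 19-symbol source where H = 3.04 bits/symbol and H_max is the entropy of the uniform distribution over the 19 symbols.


H_max = log2(K) = log2(19) = 4.2479 bits/symbol. Redundancy = 1 - H/H_max = 1 - 3.04/4.2479 = 1 - 0.7156 = 0.2844

0.2844


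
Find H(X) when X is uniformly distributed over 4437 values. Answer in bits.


H = log2(n) = log2(4437) = 12.1154

12.1154 bits


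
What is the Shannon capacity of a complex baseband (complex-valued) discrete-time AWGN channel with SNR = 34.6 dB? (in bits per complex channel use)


SNR_linear = 10^(34.6/10) = 2884.0315; C = log2(1 + SNR_linear) = log2(1 + 2884.0315) = 11.4944

11.4944 bits/channel use


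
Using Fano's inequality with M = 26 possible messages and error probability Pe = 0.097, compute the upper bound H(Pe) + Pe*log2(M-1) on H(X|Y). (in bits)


H(Pe) = -Pe*log2(Pe) - (1-Pe)*log2(1-Pe) = -0.097*log2(0.097) - 0.903*log2(0.903) = 0.326490 + 0.132924 = 0.4594. Pe*log2(M-1) = 0.097*log2(25) = 0.450454. Bound = H(Pe) + Pe*log2(M-1) = 0.326490 + 0.132924 + 0.450454 = 0.9099

0.9099 bits


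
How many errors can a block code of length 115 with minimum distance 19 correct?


Correction capability = floor((d-1)/2) = floor((19-1)/2) = 9

9 errors


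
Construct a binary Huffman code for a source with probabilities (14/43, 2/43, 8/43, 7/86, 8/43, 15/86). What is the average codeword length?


Huffman construction (repeatedly merge the two least-probable nodes; each merge adds 1 bit to every symbol beneath it): 2/43 + 7/86 = 11/86; 11/86 + 15/86 = 13/43; 8/43 + 8/43 = 16/43; 13/43 + 14/43 = 27/43; 16/43 + 27/43 = 1. Resulting codeword lengths (in the order the probabilities were given): (2, 4, 2, 4, 2, 3). L_avg = sum(p_i * l_i) = 14/43*2 + 2/43*4 + 8/43*2 + 7/86*4 + 8/43*2 + 15/86*3 = 209/86 = 2.4302

2.4302 bits


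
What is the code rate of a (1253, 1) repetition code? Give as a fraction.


Rate = k/n = 1/1253

1/1253


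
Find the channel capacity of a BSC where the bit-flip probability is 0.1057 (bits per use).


H(p) = -p*log2(p) - (1-p)*log2(1-p) = -0.1057*log2(0.1057) - 0.8943*log2(0.8943) = 0.342674 + 0.144134 = 0.4868. C = 1 - H(p) = 1 - 0.4868 = 0.5132

0.5132 bits


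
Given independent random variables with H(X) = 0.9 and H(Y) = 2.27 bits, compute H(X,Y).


For independent variables, H(X,Y) = H(X) + H(Y) = 0.9 + 2.27 = 3.17

3.17 bits


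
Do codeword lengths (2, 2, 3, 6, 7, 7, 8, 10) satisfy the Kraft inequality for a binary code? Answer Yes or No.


Kraft sum = sum(2^(-l_i)) = 0.6611, need <= 1. Result: satisfied (a binary prefix-free code with these lengths exists)

Yes


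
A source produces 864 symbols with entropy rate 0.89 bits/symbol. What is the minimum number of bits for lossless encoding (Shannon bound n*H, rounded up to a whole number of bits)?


Minimum bits >= n * H = 864 * 0.89 = 768.96, rounded up to a whole number of bits = 769

769 bits


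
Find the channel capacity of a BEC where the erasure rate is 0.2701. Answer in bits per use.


C = 1 - epsilon = 1 - 0.2701 = 0.7299

0.7299 bits


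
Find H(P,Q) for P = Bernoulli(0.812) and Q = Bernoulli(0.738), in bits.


H(P,Q) = -p*log2(q) - (1-p)*log2(1-q). -0.812*log2(0.738) = 0.355906; -0.188*log2(0.262) = 0.363284. H(P,Q) = 0.355906 + 0.363284 = 0.7192

0.7192 bits


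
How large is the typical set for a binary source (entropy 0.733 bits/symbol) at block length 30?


log2|A_typical| = nH = 30 * 0.733 = 21.99, so |A_typical| ~ 2^21.99 = 4.165e+06

4.165e+06


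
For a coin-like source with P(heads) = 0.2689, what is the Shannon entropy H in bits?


H = -p*log2(p) - (1-p)*log2(1-p). -0.2689*log2(0.2689) = 0.509527; -0.7311*log2(0.7311) = 0.330354. H = 0.509527 + 0.330354 = 0.8399

0.8399 bits


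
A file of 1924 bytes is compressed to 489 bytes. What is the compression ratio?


Ratio = original / compressed = 1924 / 489 = 3.9346

3.9346


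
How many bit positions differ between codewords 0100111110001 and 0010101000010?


Count differing positions: . ^ ^ . . ^ . ^ ^ . . ^ ^ = 7 differences

7


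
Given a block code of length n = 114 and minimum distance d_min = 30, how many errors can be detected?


Detection capability = d_min - 1 = 30 - 1 = 29

29 errors


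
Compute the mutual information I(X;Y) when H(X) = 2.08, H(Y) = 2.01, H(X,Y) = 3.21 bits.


I(X;Y) = H(X) + H(Y) - H(X,Y) = 2.08 + 2.01 - 3.21 = 0.88

0.88 bits


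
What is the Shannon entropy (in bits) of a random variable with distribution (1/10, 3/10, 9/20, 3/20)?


H = -sum(p_i * log2(p_i)). Terms: -(1/10)*log2(1/10) = 0.332193; -(3/10)*log2(3/10) = 0.521090; -(9/20)*log2(9/20) = 0.518401; -(3/20)*log2(3/20) = 0.410545. H = 0.332193 + 0.521090 + 0.518401 + 0.410545 = 1.7822

1.7822 bits


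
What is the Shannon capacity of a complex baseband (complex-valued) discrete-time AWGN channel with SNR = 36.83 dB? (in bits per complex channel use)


SNR_linear = 10^(36.83/10) = 4819.478; C = log2(1 + SNR_linear) = log2(1 + 4819.478) = 12.235

12.235 bits/channel use


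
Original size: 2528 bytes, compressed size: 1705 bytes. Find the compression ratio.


Ratio = original / compressed = 2528 / 1705 = 1.4827

1.4827


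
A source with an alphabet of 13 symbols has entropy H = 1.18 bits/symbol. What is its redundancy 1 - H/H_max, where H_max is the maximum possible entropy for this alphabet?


H_max = log2(K) = log2(13) = 3.7004 bits/symbol. Redundancy = 1 - H/H_max = 1 - 1.18/3.7004 = 1 - 0.3189 = 0.6811

0.6811


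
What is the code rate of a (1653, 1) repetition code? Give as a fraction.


Rate = k/n = 1/1653

1/1653


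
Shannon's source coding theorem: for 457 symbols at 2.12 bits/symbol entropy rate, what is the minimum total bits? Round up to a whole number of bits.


Minimum bits >= n * H = 457 * 2.12 = 968.84, rounded up to a whole number of bits = 969

969 bits


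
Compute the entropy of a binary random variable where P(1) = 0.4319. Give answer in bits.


H = -p*log2(p) - (1-p)*log2(1-p). -0.4319*log2(0.4319) = 0.523131; -0.5681*log2(0.5681) = 0.463446. H = 0.523131 + 0.463446 = 0.9866

0.9866 bits


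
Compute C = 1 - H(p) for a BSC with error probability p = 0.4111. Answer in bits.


H(p) = -p*log2(p) - (1-p)*log2(1-p) = -0.4111*log2(0.4111) - 0.5889*log2(0.5889) = 0.527211 + 0.449864 = 0.9771. C = 1 - H(p) = 1 - 0.9771 = 0.0229

0.0229 bits


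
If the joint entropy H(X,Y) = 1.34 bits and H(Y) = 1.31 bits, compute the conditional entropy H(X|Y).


H(X|Y) = H(X,Y) - H(Y) = 1.34 - 1.31 = 0.03

0.03 bits


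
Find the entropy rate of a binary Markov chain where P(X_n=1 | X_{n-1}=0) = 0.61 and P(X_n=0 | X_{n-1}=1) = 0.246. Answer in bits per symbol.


Stationary distribution: pi_0 = p10/(p01+p10) = 0.2874, pi_1 = 0.7126. Entropy rate H' = pi_0*H(p01) + pi_1*H(p10) = 0.2874*0.9648 + 0.7126*0.8049 = 0.8508

0.8508 bits/symbol


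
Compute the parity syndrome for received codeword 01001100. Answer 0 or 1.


Syndrome = XOR of all bits = 0 XOR 1 XOR 0 XOR 0 XOR 1 XOR 1 XOR 0 XOR 0 = 1

1


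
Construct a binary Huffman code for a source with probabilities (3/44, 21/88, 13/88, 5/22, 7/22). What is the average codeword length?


Huffman construction (repeatedly merge the two least-probable nodes; each merge adds 1 bit to every symbol beneath it): 3/44 + 13/88 = 19/88; 19/88 + 5/22 = 39/88; 21/88 + 7/22 = 49/88; 39/88 + 49/88 = 1. Resulting codeword lengths (in the order the probabilities were given): (3, 2, 3, 2, 2). L_avg = sum(p_i * l_i) = 3/44*3 + 21/88*2 + 13/88*3 + 5/22*2 + 7/22*2 = 195/88 = 2.2159

2.2159 bits


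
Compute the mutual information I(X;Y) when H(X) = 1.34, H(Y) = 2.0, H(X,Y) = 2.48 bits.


I(X;Y) = H(X) + H(Y) - H(X,Y) = 1.34 + 2.0 - 2.48 = 0.86

0.86 bits


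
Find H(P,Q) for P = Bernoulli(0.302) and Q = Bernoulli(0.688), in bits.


H(P,Q) = -p*log2(q) - (1-p)*log2(1-q). -0.302*log2(0.688) = 0.162935; -0.698*log2(0.312) = 1.172907. H(P,Q) = 0.162935 + 1.172907 = 1.3358

1.3358 bits


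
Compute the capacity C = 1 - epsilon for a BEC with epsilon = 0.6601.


C = 1 - epsilon = 1 - 0.6601 = 0.3399

0.3399 bits


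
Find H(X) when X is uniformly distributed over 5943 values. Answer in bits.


H = log2(n) = log2(5943) = 12.537

12.537 bits


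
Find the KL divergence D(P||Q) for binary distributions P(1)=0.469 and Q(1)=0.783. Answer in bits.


KL = p*log2(p/q) + (1-p)*log2((1-p)/(1-q)) = 0.469*log2(0.469/0.783) + 0.531*log2(0.531/0.217) = 0.3387

0.3387 bits


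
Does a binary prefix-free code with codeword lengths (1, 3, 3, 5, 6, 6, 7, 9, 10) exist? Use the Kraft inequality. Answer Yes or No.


Kraft sum = sum(2^(-l_i)) = 0.8232, need <= 1. Result: satisfied (a binary prefix-free code with these lengths exists)

Yes


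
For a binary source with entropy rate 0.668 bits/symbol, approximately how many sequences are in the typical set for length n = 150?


log2|A_typical| = nH = 150 * 0.668 = 100.2, so |A_typical| ~ 2^100.2 = 1.456e+30

1.456e+30


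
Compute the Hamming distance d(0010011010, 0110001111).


Count differing positions: . ^ . . . ^ . ^ . ^ = 4 differences

4


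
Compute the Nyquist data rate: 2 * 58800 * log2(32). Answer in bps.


Rate = 2 * B * log2(M) = 2 * 58800 * 5.0 = 588000.0

588000.0 bps


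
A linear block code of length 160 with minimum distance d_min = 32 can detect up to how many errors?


Detection capability = d_min - 1 = 32 - 1 = 31

31 errors


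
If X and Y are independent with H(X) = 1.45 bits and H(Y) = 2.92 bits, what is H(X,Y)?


For independent variables, H(X,Y) = H(X) + H(Y) = 1.45 + 2.92 = 4.37

4.37 bits


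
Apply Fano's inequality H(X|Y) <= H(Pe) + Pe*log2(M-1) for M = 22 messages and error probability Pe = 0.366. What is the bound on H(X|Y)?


H(Pe) = -Pe*log2(Pe) - (1-Pe)*log2(1-Pe) = -0.366*log2(0.366) - 0.634*log2(0.634) = 0.530731 + 0.416820 = 0.9476. Pe*log2(M-1) = 0.366*log2(21) = 1.607588. Bound = H(Pe) + Pe*log2(M-1) = 0.530731 + 0.416820 + 1.607588 = 2.5551

2.5551 bits


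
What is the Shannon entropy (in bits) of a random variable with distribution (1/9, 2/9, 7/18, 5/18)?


H = -sum(p_i * log2(p_i)). Terms: -(1/9)*log2(1/9) = 0.352214; -(2/9)*log2(2/9) = 0.482206; -(7/18)*log2(7/18) = 0.529888; -(5/18)*log2(5/18) = 0.513332. H = 0.352214 + 0.482206 + 0.529888 + 0.513332 = 1.8776

1.8776 bits


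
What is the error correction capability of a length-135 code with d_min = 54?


Correction capability = floor((d-1)/2) = floor((54-1)/2) = 26

26 errors


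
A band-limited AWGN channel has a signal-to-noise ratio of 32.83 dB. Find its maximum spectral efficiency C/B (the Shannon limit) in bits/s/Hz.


SNR_linear = 10^(32.83/10) = 1918.6687; C/B = log2(1 + SNR_linear) = log2(1 + 1918.6687) = 10.9066

10.9066 bits/s/Hz


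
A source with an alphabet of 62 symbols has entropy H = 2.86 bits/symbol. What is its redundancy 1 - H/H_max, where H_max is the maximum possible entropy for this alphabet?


H_max = log2(K) = log2(62) = 5.9542 bits/symbol. Redundancy = 1 - H/H_max = 1 - 2.86/5.9542 = 1 - 0.4803 = 0.5197

0.5197


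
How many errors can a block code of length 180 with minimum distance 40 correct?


Correction capability = floor((d-1)/2) = floor((40-1)/2) = 19

19 errors


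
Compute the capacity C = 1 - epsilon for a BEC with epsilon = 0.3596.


C = 1 - epsilon = 1 - 0.3596 = 0.6404

0.6404 bits


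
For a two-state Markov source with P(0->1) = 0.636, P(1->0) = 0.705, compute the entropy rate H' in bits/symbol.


Stationary distribution: pi_0 = p10/(p01+p10) = 0.5257, pi_1 = 0.4743. Entropy rate H' = pi_0*H(p01) + pi_1*H(p10) = 0.5257*0.946 + 0.4743*0.8751 = 0.9123

0.9123 bits/symbol


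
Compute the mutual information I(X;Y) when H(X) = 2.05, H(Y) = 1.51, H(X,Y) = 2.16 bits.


I(X;Y) = H(X) + H(Y) - H(X,Y) = 2.05 + 1.51 - 2.16 = 1.4

1.4 bits


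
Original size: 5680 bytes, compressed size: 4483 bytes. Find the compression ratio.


Ratio = original / compressed = 5680 / 4483 = 1.267

1.267


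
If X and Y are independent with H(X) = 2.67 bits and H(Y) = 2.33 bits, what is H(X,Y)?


For independent variables, H(X,Y) = H(X) + H(Y) = 2.67 + 2.33 = 5.0

5.0 bits


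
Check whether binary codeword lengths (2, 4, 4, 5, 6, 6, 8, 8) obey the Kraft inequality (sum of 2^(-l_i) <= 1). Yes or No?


Kraft sum = sum(2^(-l_i)) = 0.4453, need <= 1. Result: satisfied (a binary prefix-free code with these lengths exists)

Yes


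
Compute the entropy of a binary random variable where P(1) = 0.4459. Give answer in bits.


H = -p*log2(p) - (1-p)*log2(1-p). -0.4459*log2(0.4459) = 0.519566; -0.5541*log2(0.5541) = 0.471972. H = 0.519566 + 0.471972 = 0.9915

0.9915 bits


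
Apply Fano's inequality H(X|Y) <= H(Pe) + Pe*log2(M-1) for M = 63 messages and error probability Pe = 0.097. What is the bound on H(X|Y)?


H(Pe) = -Pe*log2(Pe) - (1-Pe)*log2(1-Pe) = -0.097*log2(0.097) - 0.903*log2(0.903) = 0.326490 + 0.132924 = 0.4594. Pe*log2(M-1) = 0.097*log2(62) = 0.577557. Bound = H(Pe) + Pe*log2(M-1) = 0.326490 + 0.132924 + 0.577557 = 1.037

1.037 bits


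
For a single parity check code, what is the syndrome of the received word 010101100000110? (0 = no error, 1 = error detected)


Syndrome = XOR of all bits = 0 XOR 1 XOR 0 XOR 1 XOR 0 XOR 1 XOR 1 XOR 0 XOR 0 XOR 0 XOR 0 XOR 0 XOR 1 XOR 1 XOR 0 = 0

0


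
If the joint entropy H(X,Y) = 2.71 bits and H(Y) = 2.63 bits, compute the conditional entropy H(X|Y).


H(X|Y) = H(X,Y) - H(Y) = 2.71 - 2.63 = 0.08

0.08 bits


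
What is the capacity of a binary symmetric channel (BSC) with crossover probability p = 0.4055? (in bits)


H(p) = -p*log2(p) - (1-p)*log2(1-p) = -0.4055*log2(0.4055) - 0.5945*log2(0.5945) = 0.528053 + 0.446024 = 0.9741. C = 1 - H(p) = 1 - 0.9741 = 0.0259

0.0259 bits


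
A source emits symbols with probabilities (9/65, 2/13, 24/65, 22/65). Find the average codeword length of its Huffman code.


Huffman construction (repeatedly merge the two least-probable nodes; each merge adds 1 bit to every symbol beneath it): 9/65 + 2/13 = 19/65; 19/65 + 22/65 = 41/65; 24/65 + 41/65 = 1. Resulting codeword lengths (in the order the probabilities were given): (3, 3, 1, 2). L_avg = sum(p_i * l_i) = 9/65*3 + 2/13*3 + 24/65*1 + 22/65*2 = 25/13 = 1.9231

1.9231 bits


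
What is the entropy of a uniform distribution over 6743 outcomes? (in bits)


H = log2(n) = log2(6743) = 12.7192

12.7192 bits


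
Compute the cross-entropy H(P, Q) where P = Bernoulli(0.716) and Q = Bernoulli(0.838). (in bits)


H(P,Q) = -p*log2(q) - (1-p)*log2(1-q). -0.716*log2(0.838) = 0.182564; -0.284*log2(0.162) = 0.745765. H(P,Q) = 0.182564 + 0.745765 = 0.9283

0.9283 bits


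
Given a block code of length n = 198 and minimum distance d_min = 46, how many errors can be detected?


Detection capability = d_min - 1 = 46 - 1 = 45

45 errors


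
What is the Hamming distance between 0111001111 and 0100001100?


Count differing positions: . . ^ ^ . . . . ^ ^ = 4 differences

4


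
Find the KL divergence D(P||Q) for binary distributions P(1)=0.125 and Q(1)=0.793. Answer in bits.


KL = p*log2(p/q) + (1-p)*log2((1-p)/(1-q)) = 0.125*log2(0.125/0.793) + 0.875*log2(0.875/0.207) = 1.4865

1.4865 bits


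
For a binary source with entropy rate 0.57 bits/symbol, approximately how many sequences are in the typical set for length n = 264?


log2|A_typical| = nH = 264 * 0.57 = 150.48, so |A_typical| ~ 2^150.48 = 1.991e+45

1.991e+45


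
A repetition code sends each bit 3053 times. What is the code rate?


Rate = k/n = 1/3053

1/3053


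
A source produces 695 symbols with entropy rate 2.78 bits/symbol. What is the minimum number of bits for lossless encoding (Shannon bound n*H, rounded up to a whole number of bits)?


Minimum bits >= n * H = 695 * 2.78 = 1932.1, rounded up to a whole number of bits = 1933

1933 bits
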